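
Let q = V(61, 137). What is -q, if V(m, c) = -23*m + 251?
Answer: 1152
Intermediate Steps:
V(m, c) = 251 - 23*m
q = -1152 (q = 251 - 23*61 = 251 - 1403 = -1152)
-q = -1*(-1152) = 1152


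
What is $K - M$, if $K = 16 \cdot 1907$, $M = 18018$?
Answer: $12494$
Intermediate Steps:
$K = 30512$
$K - M = 30512 - 18018 = 12494$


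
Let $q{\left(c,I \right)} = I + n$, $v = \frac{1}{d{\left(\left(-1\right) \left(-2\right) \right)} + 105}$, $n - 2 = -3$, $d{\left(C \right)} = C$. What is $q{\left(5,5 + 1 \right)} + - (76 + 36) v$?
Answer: $\frac{423}{107} \approx 3.9533$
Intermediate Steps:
$n = -1$ ($n = 2 - 3 = -1$)
$v = \frac{1}{107}$ ($v = \frac{1}{\left(-1\right) \left(-2\right) + 105} = \frac{1}{2 + 105} = \frac{1}{107} \approx 0.0093458$)
$q{\left(c,I \right)} = -1 + I$ ($q{\left(c,I \right)} = I - 1 = -1 + I$)
$q{\left(5,5 + 1 \right)} + - (76 + 36) v = \left(-1 + \left(5 + 1\right)\right) + - (76 + 36) \frac{1}{107} = \left(-1 + 6\right) + \left(-1\right) 112 \cdot \frac{1}{107} = 5 - \frac{112}{107} = \frac{423}{107}$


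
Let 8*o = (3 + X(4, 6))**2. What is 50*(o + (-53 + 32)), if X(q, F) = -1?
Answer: -1025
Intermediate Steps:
o = 1/2 (o = (3 - 1)**2/8 = (1/8)*2**2 = (1/8)*4 = 1/2 ≈ 0.50000)
50*(o + (-53 + 32)) = 50*(1/2 + (-53 + 32)) = 50*(1/2 - 21) = 50*(-41/2) = -1025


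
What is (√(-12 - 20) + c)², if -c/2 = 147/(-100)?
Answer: -58391/2500 + 588*I*√2/25 ≈ -23.356 + 33.262*I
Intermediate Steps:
c = 147/50 (c = -294/(-100) = -294*(-1)/100 = -2*(-147/100) = 147/50 ≈ 2.9400)
(√(-12 - 20) + c)² = (√(-12 - 20) + 147/50)² = (√(-32) + 147/50)² = (4*I*√2 + 147/50)² = (147/50 + 4*I*√2)²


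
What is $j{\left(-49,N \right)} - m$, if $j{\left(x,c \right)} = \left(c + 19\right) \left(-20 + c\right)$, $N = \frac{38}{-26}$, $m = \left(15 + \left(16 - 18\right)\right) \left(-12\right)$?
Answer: $- \frac{37248}{169} \approx -220.4$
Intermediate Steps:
$m = -156$ ($m = \left(15 + \left(16 - 18\right)\right) \left(-12\right) = \left(15 - 2\right) \left(-12\right) = 13 \left(-12\right) = -156$)
$N = - \frac{19}{13}$ ($N = 38 \left(- \frac{1}{26}\right) = - \frac{19}{13} \approx -1.4615$)
$j{\left(x,c \right)} = \left(-20 + c\right) \left(19 + c\right)$ ($j{\left(x,c \right)} = \left(19 + c\right) \left(-20 + c\right) = \left(-20 + c\right) \left(19 + c\right)$)
$j{\left(-49,N \right)} - m = \left(-380 + \left(- \frac{19}{13}\right)^{2} - - \frac{19}{13}\right) - -156 = \left(-380 + \frac{361}{169} + \frac{19}{13}\right) + 156 = - \frac{63612}{169} + 156 = - \frac{37248}{169}$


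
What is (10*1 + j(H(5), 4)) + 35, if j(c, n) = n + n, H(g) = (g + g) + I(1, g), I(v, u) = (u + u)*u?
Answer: 53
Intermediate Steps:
I(v, u) = 2*u² (I(v, u) = (2*u)*u = 2*u²)
H(g) = 2*g + 2*g² (H(g) = (g + g) + 2*g² = 2*g + 2*g²)
j(c, n) = 2*n
(10*1 + j(H(5), 4)) + 35 = (10*1 + 2*4) + 35 = (10 + 8) + 35 = 18 + 35 = 53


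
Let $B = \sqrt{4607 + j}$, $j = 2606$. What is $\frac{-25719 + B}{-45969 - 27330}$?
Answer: $\frac{8573}{24433} - \frac{\sqrt{7213}}{73299} \approx 0.34972$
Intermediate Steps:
$B = \sqrt{7213}$ ($B = \sqrt{4607 + 2606} = \sqrt{7213} \approx 84.929$)
$\frac{-25719 + B}{-45969 - 27330} = \frac{-25719 + \sqrt{7213}}{-45969 - 27330} = \frac{-25719 + \sqrt{7213}}{-73299} = \left(-25719 + \sqrt{7213}\right) \left(- \frac{1}{73299}\right) = \frac{8573}{24433} - \frac{\sqrt{7213}}{73299}$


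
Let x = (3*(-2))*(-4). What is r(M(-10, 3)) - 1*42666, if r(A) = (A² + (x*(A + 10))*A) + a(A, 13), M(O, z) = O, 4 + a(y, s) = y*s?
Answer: -42700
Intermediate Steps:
a(y, s) = -4 + s*y (a(y, s) = -4 + y*s = -4 + s*y)
x = 24 (x = -6*(-4) = 24)
r(A) = -4 + A² + 13*A + A*(240 + 24*A) (r(A) = (A² + (24*(A + 10))*A) + (-4 + 13*A) = (A² + (24*(10 + A))*A) + (-4 + 13*A) = (A² + (240 + 24*A)*A) + (-4 + 13*A) = (A² + A*(240 + 24*A)) + (-4 + 13*A) = -4 + A² + 13*A + A*(240 + 24*A))
r(M(-10, 3)) - 1*42666 = (-4 + 25*(-10)² + 253*(-10)) - 1*42666 = (-4 + 25*100 - 2530) - 42666 = (-4 + 2500 - 2530) - 42666 = -34 - 42666 = -42700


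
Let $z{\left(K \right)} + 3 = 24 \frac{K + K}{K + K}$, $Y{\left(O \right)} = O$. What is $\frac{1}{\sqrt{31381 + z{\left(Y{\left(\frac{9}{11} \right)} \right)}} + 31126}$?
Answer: $\frac{15563}{484398237} - \frac{\sqrt{31402}}{968796474} \approx 3.1946 \cdot 10^{-5}$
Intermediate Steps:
$z{\left(K \right)} = 21$ ($z{\left(K \right)} = -3 + 24 \frac{K + K}{K + K} = -3 + 24 \frac{2 K}{2 K} = -3 + 24 \cdot 2 K \frac{1}{2 K} = -3 + 24 \cdot 1 = -3 + 24 = 21$)
$\frac{1}{\sqrt{31381 + z{\left(Y{\left(\frac{9}{11} \right)} \right)}} + 31126} = \frac{1}{\sqrt{31381 + 21} + 31126} = \frac{1}{\sqrt{31402} + 31126} = \frac{1}{31126 + \sqrt{31402}}$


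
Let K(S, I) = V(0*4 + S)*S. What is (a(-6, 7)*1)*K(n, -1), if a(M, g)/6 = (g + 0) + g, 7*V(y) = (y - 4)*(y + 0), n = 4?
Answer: 0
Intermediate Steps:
V(y) = y*(-4 + y)/7 (V(y) = ((y - 4)*(y + 0))/7 = ((-4 + y)*y)/7 = (y*(-4 + y))/7 = y*(-4 + y)/7)
a(M, g) = 12*g (a(M, g) = 6*((g + 0) + g) = 6*(g + g) = 6*(2*g) = 12*g)
K(S, I) = S²*(-4 + S)/7 (K(S, I) = ((0*4 + S)*(-4 + (0*4 + S))/7)*S = ((0 + S)*(-4 + (0 + S))/7)*S = (S*(-4 + S)/7)*S = S²*(-4 + S)/7)
(a(-6, 7)*1)*K(n, -1) = ((12*7)*1)*((⅐)*4²*(-4 + 4)) = (84*1)*((⅐)*16*0) = 84*0 = 0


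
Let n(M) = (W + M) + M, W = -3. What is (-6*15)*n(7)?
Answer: -990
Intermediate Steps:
n(M) = -3 + 2*M (n(M) = (-3 + M) + M = -3 + 2*M)
(-6*15)*n(7) = (-6*15)*(-3 + 2*7) = -90*(-3 + 14) = -90*11 = -990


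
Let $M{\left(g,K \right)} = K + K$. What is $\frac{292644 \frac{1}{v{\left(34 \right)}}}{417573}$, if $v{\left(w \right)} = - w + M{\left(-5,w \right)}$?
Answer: $\frac{16258}{788749} \approx 0.020612$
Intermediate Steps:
$M{\left(g,K \right)} = 2 K$
$v{\left(w \right)} = w$ ($v{\left(w \right)} = - w + 2 w = w$)
$\frac{292644 \frac{1}{v{\left(34 \right)}}}{417573} = \frac{292644 \cdot \frac{1}{34}}{417573} = 292644 \cdot \frac{1}{34} \cdot \frac{1}{417573} = \frac{146322}{17} \cdot \frac{1}{417573} = \frac{16258}{788749}$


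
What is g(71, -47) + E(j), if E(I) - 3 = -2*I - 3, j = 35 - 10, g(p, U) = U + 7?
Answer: -90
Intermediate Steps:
g(p, U) = 7 + U
j = 25
E(I) = -2*I (E(I) = 3 + (-2*I - 3) = 3 + (-3 - 2*I) = -2*I)
g(71, -47) + E(j) = (7 - 47) - 2*25 = -40 - 50 = -90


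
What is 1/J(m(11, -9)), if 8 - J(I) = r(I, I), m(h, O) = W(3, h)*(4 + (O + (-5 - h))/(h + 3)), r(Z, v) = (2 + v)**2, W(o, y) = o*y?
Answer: -196/1103033 ≈ -0.00017769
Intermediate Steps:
m(h, O) = 3*h*(4 + (-5 + O - h)/(3 + h)) (m(h, O) = (3*h)*(4 + (O + (-5 - h))/(h + 3)) = (3*h)*(4 + (-5 + O - h)/(3 + h)) = 3*h*(4 + (-5 + O - h)/(3 + h)))
J(I) = 8 - (2 + I)**2
1/J(m(11, -9)) = 1/(8 - (2 + 3*11*(7 - 9 + 3*11)/(3 + 11))**2) = 1/(8 - (2 + 3*11*(7 - 9 + 33)/14)**2) = 1/(8 - (2 + 3*11*(1/14)*31)**2) = 1/(8 - (2 + 1023/14)**2) = 1/(8 - (1051/14)**2) = 1/(8 - 1*1104601/196) = 1/(8 - 1104601/196) = 1/(-1103033/196) = -196/1103033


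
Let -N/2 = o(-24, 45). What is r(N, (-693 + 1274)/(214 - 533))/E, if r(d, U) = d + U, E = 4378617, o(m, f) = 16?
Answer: -10789/1396778823 ≈ -7.7242e-6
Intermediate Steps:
N = -32 (N = -2*16 = -32)
r(d, U) = U + d
r(N, (-693 + 1274)/(214 - 533))/E = ((-693 + 1274)/(214 - 533) - 32)/4378617 = (581/(-319) - 32)*(1/4378617) = (581*(-1/319) - 32)*(1/4378617) = (-581/319 - 32)*(1/4378617) = -10789/319*1/4378617 = -10789/1396778823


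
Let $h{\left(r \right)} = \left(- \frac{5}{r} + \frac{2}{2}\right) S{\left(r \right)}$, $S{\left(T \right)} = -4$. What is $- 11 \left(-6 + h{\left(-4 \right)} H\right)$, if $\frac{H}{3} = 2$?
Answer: $660$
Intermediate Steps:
$H = 6$ ($H = 3 \cdot 2 = 6$)
$h{\left(r \right)} = -4 + \frac{20}{r}$ ($h{\left(r \right)} = \left(- \frac{5}{r} + \frac{2}{2}\right) \left(-4\right) = \left(- \frac{5}{r} + 2 \cdot \frac{1}{2}\right) \left(-4\right) = \left(- \frac{5}{r} + 1\right) \left(-4\right) = \left(1 - \frac{5}{r}\right) \left(-4\right) = -4 + \frac{20}{r}$)
$- 11 \left(-6 + h{\left(-4 \right)} H\right) = - 11 \left(-6 + \left(-4 + \frac{20}{-4}\right) 6\right) = - 11 \left(-6 + \left(-4 + 20 \left(- \frac{1}{4}\right)\right) 6\right) = - 11 \left(-6 + \left(-4 - 5\right) 6\right) = - 11 \left(-6 - 54\right) = \left(-11\right) \left(-60\right) = 660$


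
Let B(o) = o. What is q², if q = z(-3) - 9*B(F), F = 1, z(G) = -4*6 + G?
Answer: 1296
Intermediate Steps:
z(G) = -24 + G
q = -36 (q = (-24 - 3) - 9*1 = -27 - 9 = -36)
q² = (-36)² = 1296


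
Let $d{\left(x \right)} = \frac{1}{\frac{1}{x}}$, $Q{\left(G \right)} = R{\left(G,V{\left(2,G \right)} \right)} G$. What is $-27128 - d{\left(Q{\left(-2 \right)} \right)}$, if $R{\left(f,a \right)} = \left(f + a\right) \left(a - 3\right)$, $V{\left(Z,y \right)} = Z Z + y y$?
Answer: $-27068$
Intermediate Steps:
$V{\left(Z,y \right)} = Z^{2} + y^{2}$
$R{\left(f,a \right)} = \left(-3 + a\right) \left(a + f\right)$ ($R{\left(f,a \right)} = \left(a + f\right) \left(-3 + a\right) = \left(-3 + a\right) \left(a + f\right)$)
$Q{\left(G \right)} = G \left(-12 + \left(4 + G^{2}\right)^{2} - 3 G - 3 G^{2} + G \left(4 + G^{2}\right)\right)$ ($Q{\left(G \right)} = \left(\left(2^{2} + G^{2}\right)^{2} - 3 \left(2^{2} + G^{2}\right) - 3 G + \left(2^{2} + G^{2}\right) G\right) G = \left(\left(4 + G^{2}\right)^{2} - 3 \left(4 + G^{2}\right) - 3 G + \left(4 + G^{2}\right) G\right) G = \left(\left(4 + G^{2}\right)^{2} - \left(12 + 3 G^{2}\right) - 3 G + G \left(4 + G^{2}\right)\right) G = \left(-12 + \left(4 + G^{2}\right)^{2} - 3 G - 3 G^{2} + G \left(4 + G^{2}\right)\right) G = G \left(-12 + \left(4 + G^{2}\right)^{2} - 3 G - 3 G^{2} + G \left(4 + G^{2}\right)\right)$)
$d{\left(x \right)} = x$
$-27128 - d{\left(Q{\left(-2 \right)} \right)} = -27128 - - 2 \left(4 - 2 + \left(-2\right)^{3} + \left(-2\right)^{4} + 5 \left(-2\right)^{2}\right) = -27128 - - 2 \left(4 - 2 - 8 + 16 + 5 \cdot 4\right) = -27128 - - 2 \left(4 - 2 - 8 + 16 + 20\right) = -27128 - \left(-2\right) 30 = -27128 - -60 = -27128 + 60 = -27068$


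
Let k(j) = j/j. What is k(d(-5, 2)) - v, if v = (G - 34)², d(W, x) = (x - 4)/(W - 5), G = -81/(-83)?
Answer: -7506192/6889 ≈ -1089.6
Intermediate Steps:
G = 81/83 (G = -81*(-1/83) = 81/83 ≈ 0.97590)
d(W, x) = (-4 + x)/(-5 + W)
k(j) = 1
v = 7513081/6889 (v = (81/83 - 34)² = (-2741/83)² = 7513081/6889 ≈ 1090.6)
k(d(-5, 2)) - v = 1 - 1*7513081/6889 = 1 - 7513081/6889 = -7506192/6889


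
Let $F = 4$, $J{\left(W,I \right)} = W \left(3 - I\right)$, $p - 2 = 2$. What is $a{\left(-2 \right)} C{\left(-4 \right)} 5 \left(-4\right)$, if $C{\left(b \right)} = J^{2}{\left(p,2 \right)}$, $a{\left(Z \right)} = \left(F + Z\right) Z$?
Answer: $1280$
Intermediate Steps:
$p = 4$ ($p = 2 + 2 = 4$)
$a{\left(Z \right)} = Z \left(4 + Z\right)$ ($a{\left(Z \right)} = \left(4 + Z\right) Z = Z \left(4 + Z\right)$)
$C{\left(b \right)} = 16$ ($C{\left(b \right)} = \left(4 \left(3 - 2\right)\right)^{2} = \left(4 \cdot 1\right)^{2} = 4^{2} = 16$)
$a{\left(-2 \right)} C{\left(-4 \right)} 5 \left(-4\right) = - 2 \left(4 - 2\right) 16 \cdot 5 \left(-4\right) = \left(-2\right) 2 \cdot 16 \left(-20\right) = \left(-4\right) 16 \left(-20\right) = \left(-64\right) \left(-20\right) = 1280$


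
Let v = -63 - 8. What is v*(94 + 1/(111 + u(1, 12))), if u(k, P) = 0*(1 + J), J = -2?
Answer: -740885/111 ≈ -6674.6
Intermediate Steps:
u(k, P) = 0 (u(k, P) = 0*(1 - 2) = 0*(-1) = 0)
v = -71
v*(94 + 1/(111 + u(1, 12))) = -71*(94 + 1/(111 + 0)) = -71*(94 + 1/111) = -71*10435/111 = -740885/111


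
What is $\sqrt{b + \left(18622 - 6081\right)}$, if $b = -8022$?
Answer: $\sqrt{4519} \approx 67.224$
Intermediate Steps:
$\sqrt{b + \left(18622 - 6081\right)} = \sqrt{-8022 + \left(18622 - 6081\right)} = \sqrt{-8022 + 12541} = \sqrt{4519}$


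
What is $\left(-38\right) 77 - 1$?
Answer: $-2927$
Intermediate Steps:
$\left(-38\right) 77 - 1 = -2926 - 1 = -2927$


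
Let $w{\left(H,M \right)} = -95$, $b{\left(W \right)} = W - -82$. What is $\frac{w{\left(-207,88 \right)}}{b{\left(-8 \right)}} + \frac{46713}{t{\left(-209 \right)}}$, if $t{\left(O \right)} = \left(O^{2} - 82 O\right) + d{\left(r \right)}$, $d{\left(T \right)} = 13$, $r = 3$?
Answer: $- \frac{1161139}{2250784} \approx -0.51588$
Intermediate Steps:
$b{\left(W \right)} = 82 + W$ ($b{\left(W \right)} = W + 82 = 82 + W$)
$t{\left(O \right)} = 13 + O^{2} - 82 O$ ($t{\left(O \right)} = \left(O^{2} - 82 O\right) + 13 = 13 + O^{2} - 82 O$)
$\frac{w{\left(-207,88 \right)}}{b{\left(-8 \right)}} + \frac{46713}{t{\left(-209 \right)}} = - \frac{95}{82 - 8} + \frac{46713}{13 + \left(-209\right)^{2} - -17138} = - \frac{95}{74} + \frac{46713}{13 + 43681 + 17138} = \left(-95\right) \frac{1}{74} + \frac{46713}{60832} = - \frac{95}{74} + 46713 \cdot \frac{1}{60832} = - \frac{95}{74} + \frac{46713}{60832} = - \frac{1161139}{2250784}$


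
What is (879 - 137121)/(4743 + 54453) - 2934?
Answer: -28969551/9866 ≈ -2936.3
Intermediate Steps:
(879 - 137121)/(4743 + 54453) - 2934 = -136242/59196 - 2934 = -136242*1/59196 - 2934 = -22707/9866 - 2934 = -28969551/9866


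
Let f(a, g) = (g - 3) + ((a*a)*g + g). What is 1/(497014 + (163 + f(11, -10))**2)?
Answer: 1/1641914 ≈ 6.0904e-7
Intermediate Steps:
f(a, g) = -3 + 2*g + g*a**2 (f(a, g) = (-3 + g) + (a**2*g + g) = (-3 + g) + (g*a**2 + g) = (-3 + g) + (g + g*a**2) = -3 + 2*g + g*a**2)
1/(497014 + (163 + f(11, -10))**2) = 1/(497014 + (163 + (-3 + 2*(-10) - 10*11**2))**2) = 1/(497014 + (163 + (-3 - 20 - 10*121))**2) = 1/(497014 + (163 + (-3 - 20 - 1210))**2) = 1/(497014 + (163 - 1233)**2) = 1/(497014 + (-1070)**2) = 1/(497014 + 1144900) = 1/1641914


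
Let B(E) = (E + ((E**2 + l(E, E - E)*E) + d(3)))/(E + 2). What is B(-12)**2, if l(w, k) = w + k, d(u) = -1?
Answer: 3025/4 ≈ 756.25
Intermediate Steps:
l(w, k) = k + w
B(E) = (-1 + E + 2*E**2)/(2 + E) (B(E) = (E + ((E**2 + ((E - E) + E)*E) - 1))/(E + 2) = (E + ((E**2 + (0 + E)*E) - 1))/(2 + E) = (E + ((E**2 + E*E) - 1))/(2 + E) = (E + ((E**2 + E**2) - 1))/(2 + E) = (E + (2*E**2 - 1))/(2 + E) = (E + (-1 + 2*E**2))/(2 + E) = (-1 + E + 2*E**2)/(2 + E))
B(-12)**2 = ((-1 - 12 + 2*(-12)**2)/(2 - 12))**2 = ((-1 - 12 + 2*144)/(-10))**2 = (-(-1 - 12 + 288)/10)**2 = (-1/10*275)**2 = (-55/2)**2 = 3025/4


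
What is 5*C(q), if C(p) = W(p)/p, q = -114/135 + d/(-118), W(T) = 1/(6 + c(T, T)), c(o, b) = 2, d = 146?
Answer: -13275/44216 ≈ -0.30023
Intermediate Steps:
W(T) = ⅛ (W(T) = 1/(6 + 2) = 1/8 = ⅛)
q = -5527/2655 (q = -114/135 + 146/(-118) = -114*1/135 + 146*(-1/118) = -38/45 - 73/59 = -5527/2655 ≈ -2.0817)
C(p) = 1/(8*p)
5*C(q) = 5*(1/(8*(-5527/2655))) = 5*((⅛)*(-2655/5527)) = 5*(-2655/44216) = -13275/44216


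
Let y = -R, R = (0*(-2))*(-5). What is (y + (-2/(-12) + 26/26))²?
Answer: 49/36 ≈ 1.3611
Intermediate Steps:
R = 0 (R = 0*(-5) = 0)
y = 0 (y = -1*0 = 0)
(y + (-2/(-12) + 26/26))² = (0 + (-2/(-12) + 26/26))² = (0 + (-2*(-1/12) + 26*(1/26)))² = (0 + (⅙ + 1))² = (0 + 7/6)² = (7/6)² = 49/36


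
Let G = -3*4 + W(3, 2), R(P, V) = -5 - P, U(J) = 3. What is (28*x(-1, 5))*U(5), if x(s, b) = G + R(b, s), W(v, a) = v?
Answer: -1596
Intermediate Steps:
G = -9 (G = -3*4 + 3 = -12 + 3 = -9)
x(s, b) = -14 - b (x(s, b) = -9 + (-5 - b) = -14 - b)
(28*x(-1, 5))*U(5) = (28*(-14 - 1*5))*3 = (28*(-14 - 5))*3 = (28*(-19))*3 = -532*3 = -1596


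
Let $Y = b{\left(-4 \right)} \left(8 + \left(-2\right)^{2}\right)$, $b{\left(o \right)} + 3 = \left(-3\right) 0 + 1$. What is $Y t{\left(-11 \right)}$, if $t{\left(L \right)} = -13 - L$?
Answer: $48$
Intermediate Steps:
$b{\left(o \right)} = -2$ ($b{\left(o \right)} = -3 + \left(\left(-3\right) 0 + 1\right) = -3 + \left(0 + 1\right) = -3 + 1 = -2$)
$Y = -24$ ($Y = - 2 \left(8 + \left(-2\right)^{2}\right) = - 2 \left(8 + 4\right) = \left(-2\right) 12 = -24$)
$Y t{\left(-11 \right)} = - 24 \left(-13 - -11\right) = - 24 \left(-13 + 11\right) = \left(-24\right) \left(-2\right) = 48$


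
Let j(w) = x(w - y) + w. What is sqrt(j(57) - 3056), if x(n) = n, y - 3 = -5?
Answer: 14*I*sqrt(15) ≈ 54.222*I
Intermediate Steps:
y = -2 (y = 3 - 5 = -2)
j(w) = 2 + 2*w (j(w) = (w - 1*(-2)) + w = (w + 2) + w = (2 + w) + w = 2 + 2*w)
sqrt(j(57) - 3056) = sqrt((2 + 2*57) - 3056) = sqrt((2 + 114) - 3056) = sqrt(116 - 3056) = sqrt(-2940) = 14*I*sqrt(15)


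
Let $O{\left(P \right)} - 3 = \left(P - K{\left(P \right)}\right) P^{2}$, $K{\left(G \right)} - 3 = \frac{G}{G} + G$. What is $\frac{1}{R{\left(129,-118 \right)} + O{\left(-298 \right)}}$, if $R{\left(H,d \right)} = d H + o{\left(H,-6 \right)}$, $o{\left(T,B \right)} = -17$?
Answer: $- \frac{1}{370452} \approx -2.6994 \cdot 10^{-6}$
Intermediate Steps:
$K{\left(G \right)} = 4 + G$ ($K{\left(G \right)} = 3 + \left(\frac{G}{G} + G\right) = 3 + \left(1 + G\right) = 4 + G$)
$R{\left(H,d \right)} = -17 + H d$ ($R{\left(H,d \right)} = d H - 17 = H d - 17 = -17 + H d$)
$O{\left(P \right)} = 3 - 4 P^{2}$ ($O{\left(P \right)} = 3 + \left(P - \left(4 + P\right)\right) P^{2} = 3 - 4 P^{2}$)
$\frac{1}{R{\left(129,-118 \right)} + O{\left(-298 \right)}} = \frac{1}{\left(-17 + 129 \left(-118\right)\right) + \left(3 - 4 \left(-298\right)^{2}\right)} = \frac{1}{\left(-17 - 15222\right) + \left(3 - 355216\right)} = \frac{1}{-15239 + \left(3 - 355216\right)} = \frac{1}{-15239 - 355213} = \frac{1}{-370452} = - \frac{1}{370452}$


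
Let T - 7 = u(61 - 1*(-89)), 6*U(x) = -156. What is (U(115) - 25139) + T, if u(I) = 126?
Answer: -25032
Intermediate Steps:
U(x) = -26 (U(x) = (⅙)*(-156) = -26)
T = 133 (T = 7 + 126 = 133)
(U(115) - 25139) + T = (-26 - 25139) + 133 = -25165 + 133 = -25032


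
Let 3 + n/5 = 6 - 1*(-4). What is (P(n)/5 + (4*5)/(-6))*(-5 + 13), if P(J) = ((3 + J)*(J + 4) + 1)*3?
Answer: 106376/15 ≈ 7091.7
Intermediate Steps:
n = 35 (n = -15 + 5*(6 - 1*(-4)) = -15 + 5*(6 + 4) = -15 + 5*10 = -15 + 50 = 35)
P(J) = 3 + 3*(3 + J)*(4 + J) (P(J) = ((3 + J)*(4 + J) + 1)*3 = (1 + (3 + J)*(4 + J))*3 = 3 + 3*(3 + J)*(4 + J))
(P(n)/5 + (4*5)/(-6))*(-5 + 13) = ((39 + 3*35**2 + 21*35)/5 + (4*5)/(-6))*(-5 + 13) = ((39 + 3*1225 + 735)*(1/5) + 20*(-1/6))*8 = ((39 + 3675 + 735)*(1/5) - 10/3)*8 = (4449*(1/5) - 10/3)*8 = (4449/5 - 10/3)*8 = (13297/15)*8 = 106376/15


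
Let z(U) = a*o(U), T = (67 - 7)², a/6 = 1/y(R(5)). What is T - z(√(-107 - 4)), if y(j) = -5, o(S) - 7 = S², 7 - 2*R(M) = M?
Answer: 17376/5 ≈ 3475.2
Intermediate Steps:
R(M) = 7/2 - M/2
o(S) = 7 + S²
a = -6/5 (a = 6/(-5) = 6*(-⅕) = -6/5 ≈ -1.2000)
T = 3600 (T = 60² = 3600)
z(U) = -42/5 - 6*U²/5 (z(U) = -6*(7 + U²)/5 = -42/5 - 6*U²/5)
T - z(√(-107 - 4)) = 3600 - (-42/5 - 6*(√(-107 - 4))²/5) = 3600 - (-42/5 - 6*(√(-111))²/5) = 3600 - (-42/5 - 6*(I*√111)²/5) = 3600 - (-42/5 - 6/5*(-111)) = 3600 - (-42/5 + 666/5) = 3600 - 1*624/5 = 3600 - 624/5 = 17376/5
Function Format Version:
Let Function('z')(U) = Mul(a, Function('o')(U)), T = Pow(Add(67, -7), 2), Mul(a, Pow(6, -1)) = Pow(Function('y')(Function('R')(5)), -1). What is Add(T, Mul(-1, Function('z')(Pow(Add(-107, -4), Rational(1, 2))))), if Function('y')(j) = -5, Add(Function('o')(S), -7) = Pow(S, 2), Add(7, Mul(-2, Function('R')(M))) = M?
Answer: Rational(17376, 5) ≈ 3475.2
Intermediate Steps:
Function('R')(M) = Add(Rational(7, 2), Mul(Rational(-1, 2), M))
Function('o')(S) = Add(7, Pow(S, 2))
a = Rational(-6, 5) (a = Mul(6, Pow(-5, -1)) = Mul(6, Rational(-1, 5)) = Rational(-6, 5) ≈ -1.2000)
T = 3600 (T = Pow(60, 2) = 3600)
Function('z')(U) = Add(Rational(-42, 5), Mul(Rational(-6, 5), Pow(U, 2))) (Function('z')(U) = Mul(Rational(-6, 5), Add(7, Pow(U, 2))) = Add(Rational(-42, 5), Mul(Rational(-6, 5), Pow(U, 2))))
Add(T, Mul(-1, Function('z')(Pow(Add(-107, -4), Rational(1, 2))))) = Add(3600, Mul(-1, Add(Rational(-42, 5), Mul(Rational(-6, 5), Pow(Pow(Add(-107, -4), Rational(1, 2)), 2))))) = Add(3600, Mul(-1, Add(Rational(-42, 5), Mul(Rational(-6, 5), Pow(Pow(-111, Rational(1, 2)), 2))))) = Add(3600, Mul(-1, Add(Rational(-42, 5), Mul(Rational(-6, 5), Pow(Mul(I, Pow(111, Rational(1, 2))), 2))))) = Add(3600, Mul(-1, Add(Rational(-42, 5), Mul(Rational(-6, 5), -111)))) = Add(3600, Mul(-1, Add(Rational(-42, 5), Rational(666, 5)))) = Add(3600, Mul(-1, Rational(624, 5))) = Add(3600, Rational(-624, 5)) = Rational(17376, 5)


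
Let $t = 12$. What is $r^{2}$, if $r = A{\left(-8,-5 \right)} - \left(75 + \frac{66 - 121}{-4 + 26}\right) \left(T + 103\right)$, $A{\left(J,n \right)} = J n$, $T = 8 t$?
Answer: $\frac{828000625}{4} \approx 2.07 \cdot 10^{8}$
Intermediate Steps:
$T = 96$ ($T = 8 \cdot 12 = 96$)
$r = - \frac{28775}{2}$ ($r = \left(-8\right) \left(-5\right) - \left(75 + \frac{66 - 121}{-4 + 26}\right) \left(96 + 103\right) = 40 - \left(75 - \frac{55}{22}\right) 199 = 40 - \left(75 - \frac{5}{2}\right) 199 = 40 - \frac{145}{2} \cdot 199 = 40 - \frac{28855}{2} = - \frac{28775}{2} \approx -14388.0$)
$r^{2} = \left(- \frac{28775}{2}\right)^{2} = \frac{828000625}{4}$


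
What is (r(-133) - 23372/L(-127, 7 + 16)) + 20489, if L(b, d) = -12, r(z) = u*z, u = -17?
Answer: 74093/3 ≈ 24698.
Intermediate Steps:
r(z) = -17*z
(r(-133) - 23372/L(-127, 7 + 16)) + 20489 = (-17*(-133) - 23372/(-12)) + 20489 = (2261 - 23372*(-1/12)) + 20489 = (2261 + 5843/3) + 20489 = 12626/3 + 20489 = 74093/3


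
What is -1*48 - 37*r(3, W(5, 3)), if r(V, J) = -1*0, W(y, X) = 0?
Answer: -48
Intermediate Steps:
r(V, J) = 0
-1*48 - 37*r(3, W(5, 3)) = -1*48 - 37*0 = -48 + 0 = -48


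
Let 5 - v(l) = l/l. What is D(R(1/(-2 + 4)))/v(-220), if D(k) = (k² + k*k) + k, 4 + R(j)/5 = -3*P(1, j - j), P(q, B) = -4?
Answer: 810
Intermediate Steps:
v(l) = 4 (v(l) = 5 - l/l = 5 - 1*1 = 5 - 1 = 4)
R(j) = 40 (R(j) = -20 + 5*(-3*(-4)) = -20 + 5*12 = -20 + 60 = 40)
D(k) = k + 2*k² (D(k) = (k² + k²) + k = 2*k² + k = k + 2*k²)
D(R(1/(-2 + 4)))/v(-220) = (40*(1 + 2*40))/4 = (40*(1 + 80))*(¼) = (40*81)*(¼) = 3240*(¼) = 810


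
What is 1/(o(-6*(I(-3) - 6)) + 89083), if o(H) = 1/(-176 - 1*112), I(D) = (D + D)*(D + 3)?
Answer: 288/25655903 ≈ 1.1225e-5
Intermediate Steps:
I(D) = 2*D*(3 + D) (I(D) = (2*D)*(3 + D) = 2*D*(3 + D))
o(H) = -1/288 (o(H) = 1/(-176 - 112) = 1/(-288) = -1/288)
1/(o(-6*(I(-3) - 6)) + 89083) = 1/(-1/288 + 89083) = 1/(25655903/288) = 288/25655903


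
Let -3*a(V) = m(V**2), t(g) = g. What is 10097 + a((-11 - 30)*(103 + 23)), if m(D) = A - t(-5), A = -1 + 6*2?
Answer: 30275/3 ≈ 10092.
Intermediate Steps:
A = 11 (A = -1 + 12 = 11)
m(D) = 16 (m(D) = 11 - 1*(-5) = 11 + 5 = 16)
a(V) = -16/3 (a(V) = -1/3*16 = -16/3)
10097 + a((-11 - 30)*(103 + 23)) = 10097 - 16/3 = 30275/3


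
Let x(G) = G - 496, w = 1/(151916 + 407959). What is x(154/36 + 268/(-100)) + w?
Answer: -1660820659/3359250 ≈ -494.40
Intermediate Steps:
w = 1/559875 ≈ 1.7861e-6
x(G) = -496 + G
x(154/36 + 268/(-100)) + w = (-496 + (154/36 + 268/(-100))) + 1/559875 = (-496 + (154*(1/36) + 268*(-1/100))) + 1/559875 = (-496 + (77/18 - 67/25)) + 1/559875 = (-496 + 719/450) + 1/559875 = -222481/450 + 1/559875 = -1660820659/3359250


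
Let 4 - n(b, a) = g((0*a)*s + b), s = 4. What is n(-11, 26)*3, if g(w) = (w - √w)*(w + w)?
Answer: -714 - 66*I*√11 ≈ -714.0 - 218.9*I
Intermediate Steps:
g(w) = 2*w*(w - √w) (g(w) = (w - √w)*(2*w) = 2*w*(w - √w))
n(b, a) = 4 - 2*b² + 2*b^(3/2) (n(b, a) = 4 - (-2*((0*a)*4 + b)^(3/2) + 2*((0*a)*4 + b)²) = 4 - (-2*(0*4 + b)^(3/2) + 2*(0*4 + b)²) = 4 - (-2*(0 + b)^(3/2) + 2*(0 + b)²) = 4 - (-2*b^(3/2) + 2*b²) = 4 + (-2*b² + 2*b^(3/2)) = 4 - 2*b² + 2*b^(3/2))
n(-11, 26)*3 = (4 - 2*(-11)² + 2*(-11)^(3/2))*3 = (4 - 2*121 + 2*(-11*I*√11))*3 = (4 - 242 - 22*I*√11)*3 = (-238 - 22*I*√11)*3 = -714 - 66*I*√11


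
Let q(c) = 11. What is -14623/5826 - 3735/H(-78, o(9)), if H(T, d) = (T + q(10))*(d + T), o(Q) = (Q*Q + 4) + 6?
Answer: 9023477/5074446 ≈ 1.7782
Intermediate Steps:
o(Q) = 10 + Q² (o(Q) = (Q² + 4) + 6 = (4 + Q²) + 6 = 10 + Q²)
H(T, d) = (11 + T)*(T + d) (H(T, d) = (T + 11)*(d + T) = (11 + T)*(T + d))
-14623/5826 - 3735/H(-78, o(9)) = -14623/5826 - 3735/((-78)² + 11*(-78) + 11*(10 + 9²) - 78*(10 + 9²)) = -14623*1/5826 - 3735/(6084 - 858 + 11*(10 + 81) - 78*(10 + 81)) = -14623/5826 - 3735/(6084 - 858 + 11*91 - 78*91) = -14623/5826 - 3735/(6084 - 858 + 1001 - 7098) = -14623/5826 - 3735/(-871) = -14623/5826 - 3735*(-1/871) = -14623/5826 + 3735/871 = 9023477/5074446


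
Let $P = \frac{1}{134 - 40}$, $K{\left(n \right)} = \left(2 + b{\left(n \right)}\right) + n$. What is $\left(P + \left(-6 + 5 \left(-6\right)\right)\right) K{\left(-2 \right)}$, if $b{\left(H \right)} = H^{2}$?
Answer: $- \frac{6766}{47} \approx -143.96$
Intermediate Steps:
$K{\left(n \right)} = 2 + n + n^{2}$ ($K{\left(n \right)} = \left(2 + n^{2}\right) + n = 2 + n + n^{2}$)
$P = \frac{1}{94} \approx 0.010638$
$\left(P + \left(-6 + 5 \left(-6\right)\right)\right) K{\left(-2 \right)} = \left(\frac{1}{94} + \left(-6 + 5 \left(-6\right)\right)\right) \left(2 - 2 + \left(-2\right)^{2}\right) = \left(\frac{1}{94} - 36\right) \left(2 - 2 + 4\right) = \left(\frac{1}{94} - 36\right) 4 = \left(- \frac{3383}{94}\right) 4 = - \frac{6766}{47}$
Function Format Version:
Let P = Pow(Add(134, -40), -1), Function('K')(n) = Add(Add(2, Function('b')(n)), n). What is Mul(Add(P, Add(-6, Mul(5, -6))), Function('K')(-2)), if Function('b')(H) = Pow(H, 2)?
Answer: Rational(-6766, 47) ≈ -143.96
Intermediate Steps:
Function('K')(n) = Add(2, n, Pow(n, 2)) (Function('K')(n) = Add(Add(2, Pow(n, 2)), n) = Add(2, n, Pow(n, 2)))
P = Rational(1, 94) (P = Pow(94, -1) = Rational(1, 94) ≈ 0.010638)
Mul(Add(P, Add(-6, Mul(5, -6))), Function('K')(-2)) = Mul(Add(Rational(1, 94), Add(-6, Mul(5, -6))), Add(2, -2, Pow(-2, 2))) = Mul(Add(Rational(1, 94), Add(-6, -30)), Add(2, -2, 4)) = Mul(Add(Rational(1, 94), -36), 4) = Mul(Rational(-3383, 94), 4) = Rational(-6766, 47)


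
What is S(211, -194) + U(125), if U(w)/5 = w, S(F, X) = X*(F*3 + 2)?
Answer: -122565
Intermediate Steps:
S(F, X) = X*(2 + 3*F) (S(F, X) = X*(3*F + 2) = X*(2 + 3*F))
U(w) = 5*w
S(211, -194) + U(125) = -194*(2 + 3*211) + 5*125 = -194*(2 + 633) + 625 = -194*635 + 625 = -123190 + 625 = -122565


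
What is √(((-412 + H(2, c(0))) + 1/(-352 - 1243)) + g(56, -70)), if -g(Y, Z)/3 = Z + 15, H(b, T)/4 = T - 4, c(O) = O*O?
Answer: I*√669080170/1595 ≈ 16.217*I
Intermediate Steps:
c(O) = O²
H(b, T) = -16 + 4*T (H(b, T) = 4*(T - 4) = 4*(-4 + T) = -16 + 4*T)
g(Y, Z) = -45 - 3*Z (g(Y, Z) = -3*(Z + 15) = -3*(15 + Z) = -45 - 3*Z)
√(((-412 + H(2, c(0))) + 1/(-352 - 1243)) + g(56, -70)) = √(((-412 + (-16 + 4*0²)) + 1/(-352 - 1243)) + (-45 - 3*(-70))) = √(((-412 + (-16 + 4*0)) + 1/(-1595)) + (-45 + 210)) = √(((-412 + (-16 + 0)) - 1/1595) + 165) = √(((-412 - 16) - 1/1595) + 165) = √((-428 - 1/1595) + 165) = √(-682661/1595 + 165) = √(-419486/1595) = I*√669080170/1595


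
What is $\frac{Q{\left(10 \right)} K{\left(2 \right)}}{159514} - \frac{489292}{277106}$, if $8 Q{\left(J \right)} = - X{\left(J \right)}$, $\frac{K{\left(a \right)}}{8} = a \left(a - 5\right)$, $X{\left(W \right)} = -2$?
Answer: $- \frac{19513062340}{11050571621} \approx -1.7658$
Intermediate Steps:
$K{\left(a \right)} = 8 a \left(-5 + a\right)$ ($K{\left(a \right)} = 8 a \left(a - 5\right) = 8 a \left(-5 + a\right)$)
$Q{\left(J \right)} = \frac{1}{4}$ ($Q{\left(J \right)} = \frac{\left(-1\right) \left(-2\right)}{8} = \frac{1}{8} \cdot 2 = \frac{1}{4}$)
$\frac{Q{\left(10 \right)} K{\left(2 \right)}}{159514} - \frac{489292}{277106} = \frac{\frac{1}{4} \cdot 8 \cdot 2 \left(-5 + 2\right)}{159514} - \frac{489292}{277106} = \frac{8 \cdot 2 \left(-3\right)}{4} \cdot \frac{1}{159514} - \frac{244646}{138553} = \frac{1}{4} \left(-48\right) \frac{1}{159514} - \frac{244646}{138553} = \left(-12\right) \frac{1}{159514} - \frac{244646}{138553} = - \frac{6}{79757} - \frac{244646}{138553} = - \frac{19513062340}{11050571621}$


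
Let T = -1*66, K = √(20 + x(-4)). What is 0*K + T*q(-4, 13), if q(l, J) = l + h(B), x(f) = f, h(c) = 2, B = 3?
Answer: 132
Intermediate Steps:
K = 4 (K = √(20 - 4) = √16 = 4)
q(l, J) = 2 + l (q(l, J) = l + 2 = 2 + l)
T = -66
0*K + T*q(-4, 13) = 0*4 - 66*(2 - 4) = 0 - 66*(-2) = 0 + 132 = 132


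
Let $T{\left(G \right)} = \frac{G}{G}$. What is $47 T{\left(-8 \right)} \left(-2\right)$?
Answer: $-94$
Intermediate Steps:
$T{\left(G \right)} = 1$
$47 T{\left(-8 \right)} \left(-2\right) = 47 \cdot 1 \left(-2\right) = 47 \left(-2\right) = -94$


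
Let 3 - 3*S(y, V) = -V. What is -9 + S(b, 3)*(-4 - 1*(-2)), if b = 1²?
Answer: -13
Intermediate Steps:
b = 1
S(y, V) = 1 + V/3 (S(y, V) = 1 - (-1)*V/3 = 1 + V/3)
-9 + S(b, 3)*(-4 - 1*(-2)) = -9 + (1 + (⅓)*3)*(-4 - 1*(-2)) = -9 + (1 + 1)*(-4 + 2) = -9 + 2*(-2) = -9 - 4 = -13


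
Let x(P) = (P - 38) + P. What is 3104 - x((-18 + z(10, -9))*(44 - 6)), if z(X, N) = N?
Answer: 5194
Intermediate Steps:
x(P) = -38 + 2*P (x(P) = (-38 + P) + P = -38 + 2*P)
3104 - x((-18 + z(10, -9))*(44 - 6)) = 3104 - (-38 + 2*((-18 - 9)*(44 - 6))) = 3104 - (-38 + 2*(-27*38)) = 3104 - (-38 + 2*(-1026)) = 3104 - (-38 - 2052) = 3104 - 1*(-2090) = 3104 + 2090 = 5194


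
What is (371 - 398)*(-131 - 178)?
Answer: 8343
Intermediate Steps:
(371 - 398)*(-131 - 178) = -27*(-309) = 8343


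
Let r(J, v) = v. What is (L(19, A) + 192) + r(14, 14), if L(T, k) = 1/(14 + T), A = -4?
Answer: 6799/33 ≈ 206.03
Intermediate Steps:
(L(19, A) + 192) + r(14, 14) = (1/(14 + 19) + 192) + 14 = (1/33 + 192) + 14 = 6337/33 + 14 = 6799/33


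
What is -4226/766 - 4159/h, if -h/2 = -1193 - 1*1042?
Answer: -11038007/1712010 ≈ -6.4474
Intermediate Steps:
h = 4470 (h = -2*(-1193 - 1*1042) = -2*(-1193 - 1042) = -2*(-2235) = 4470)
-4226/766 - 4159/h = -4226/766 - 4159/4470 = -4226*1/766 - 4159*1/4470 = -2113/383 - 4159/4470 = -11038007/1712010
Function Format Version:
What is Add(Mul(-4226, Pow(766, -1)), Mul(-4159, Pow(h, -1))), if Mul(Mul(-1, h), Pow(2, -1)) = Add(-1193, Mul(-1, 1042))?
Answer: Rational(-11038007, 1712010) ≈ -6.4474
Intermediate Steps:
h = 4470 (h = Mul(-2, Add(-1193, Mul(-1, 1042))) = Mul(-2, Add(-1193, -1042)) = Mul(-2, -2235) = 4470)
Add(Mul(-4226, Pow(766, -1)), Mul(-4159, Pow(h, -1))) = Add(Mul(-4226, Pow(766, -1)), Mul(-4159, Pow(4470, -1))) = Add(Mul(-4226, Rational(1, 766)), Mul(-4159, Rational(1, 4470))) = Add(Rational(-2113, 383), Rational(-4159, 4470)) = Rational(-11038007, 1712010)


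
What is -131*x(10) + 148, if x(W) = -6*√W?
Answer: 148 + 786*√10 ≈ 2633.6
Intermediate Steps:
-131*x(10) + 148 = -(-786)*√10 + 148 = 786*√10 + 148 = 148 + 786*√10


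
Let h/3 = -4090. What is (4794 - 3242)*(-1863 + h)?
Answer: -21934416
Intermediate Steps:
h = -12270 (h = 3*(-4090) = -12270)
(4794 - 3242)*(-1863 + h) = (4794 - 3242)*(-1863 - 12270) = 1552*(-14133) = -21934416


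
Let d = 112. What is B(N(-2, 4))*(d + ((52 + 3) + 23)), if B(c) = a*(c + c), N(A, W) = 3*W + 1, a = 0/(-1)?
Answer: 0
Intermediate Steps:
a = 0 (a = 0*(-1) = 0)
N(A, W) = 1 + 3*W
B(c) = 0 (B(c) = 0*(c + c) = 0*(2*c) = 0)
B(N(-2, 4))*(d + ((52 + 3) + 23)) = 0*(112 + ((52 + 3) + 23)) = 0*(112 + (55 + 23)) = 0*(112 + 78) = 0*190 = 0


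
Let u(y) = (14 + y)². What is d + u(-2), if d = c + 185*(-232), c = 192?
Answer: -42584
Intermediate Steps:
d = -42728 (d = 192 + 185*(-232) = 192 - 42920 = -42728)
d + u(-2) = -42728 + (14 - 2)² = -42728 + 12² = -42728 + 144 = -42584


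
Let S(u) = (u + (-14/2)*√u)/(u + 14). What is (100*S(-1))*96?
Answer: -9600/13 - 67200*I/13 ≈ -738.46 - 5169.2*I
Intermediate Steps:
S(u) = (u - 7*√u)/(14 + u) (S(u) = (u + (-14*½)*√u)/(14 + u) = (u - 7*√u)/(14 + u))
(100*S(-1))*96 = (100*((-1 - 7*I)/(14 - 1)))*96 = (100*((-1 - 7*I)/13))*96 = (100*(-1/13 - 7*I/13))*96 = (-100/13 - 700*I/13)*96 = -9600/13 - 67200*I/13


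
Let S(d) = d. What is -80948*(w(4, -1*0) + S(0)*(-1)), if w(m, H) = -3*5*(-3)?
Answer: -3642660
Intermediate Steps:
w(m, H) = 45 (w(m, H) = -15*(-3) = 45)
-80948*(w(4, -1*0) + S(0)*(-1)) = -80948*(45 + 0*(-1)) = -80948*(45 + 0) = -80948*45 = -3642660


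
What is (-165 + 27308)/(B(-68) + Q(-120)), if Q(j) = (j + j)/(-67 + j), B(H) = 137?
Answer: 5075741/25859 ≈ 196.29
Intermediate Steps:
Q(j) = 2*j/(-67 + j) (Q(j) = (2*j)/(-67 + j) = 2*j/(-67 + j))
(-165 + 27308)/(B(-68) + Q(-120)) = (-165 + 27308)/(137 + 2*(-120)/(-67 - 120)) = 27143/(137 + 2*(-120)/(-187)) = 27143/(137 + 2*(-120)*(-1/187)) = 27143/(137 + 240/187) = 27143/(25859/187) = 27143*(187/25859) = 5075741/25859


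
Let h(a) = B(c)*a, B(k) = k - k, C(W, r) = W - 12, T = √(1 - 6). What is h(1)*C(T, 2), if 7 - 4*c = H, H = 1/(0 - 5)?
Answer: 0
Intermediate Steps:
T = I*√5 (T = √(-5) = I*√5 ≈ 2.2361*I)
H = -⅕ (H = 1/(-5) = -⅕ ≈ -0.20000)
c = 9/5 (c = 7/4 - ¼*(-⅕) = 7/4 + 1/20 = 9/5 ≈ 1.8000)
C(W, r) = -12 + W
B(k) = 0
h(a) = 0 (h(a) = 0*a = 0)
h(1)*C(T, 2) = 0*(-12 + I*√5) = 0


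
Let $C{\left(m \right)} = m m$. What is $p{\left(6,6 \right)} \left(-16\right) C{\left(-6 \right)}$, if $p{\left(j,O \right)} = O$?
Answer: $-3456$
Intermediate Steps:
$C{\left(m \right)} = m^{2}$
$p{\left(6,6 \right)} \left(-16\right) C{\left(-6 \right)} = 6 \left(-16\right) \left(-6\right)^{2} = \left(-96\right) 36 = -3456$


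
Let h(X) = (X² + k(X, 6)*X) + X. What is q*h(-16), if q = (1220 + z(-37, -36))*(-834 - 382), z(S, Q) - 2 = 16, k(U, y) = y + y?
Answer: -72259584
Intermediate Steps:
k(U, y) = 2*y
z(S, Q) = 18 (z(S, Q) = 2 + 16 = 18)
h(X) = X² + 13*X (h(X) = (X² + (2*6)*X) + X = (X² + 12*X) + X = X² + 13*X)
q = -1505408 (q = (1220 + 18)*(-834 - 382) = 1238*(-1216) = -1505408)
q*h(-16) = -(-24086528)*(13 - 16) = -(-24086528)*(-3) = -1505408*48 = -72259584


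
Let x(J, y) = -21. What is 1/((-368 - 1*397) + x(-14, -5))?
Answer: -1/786 ≈ -0.0012723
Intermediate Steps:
1/((-368 - 1*397) + x(-14, -5)) = 1/((-368 - 1*397) - 21) = 1/((-368 - 397) - 21) = 1/(-765 - 21) = 1/(-786) = -1/786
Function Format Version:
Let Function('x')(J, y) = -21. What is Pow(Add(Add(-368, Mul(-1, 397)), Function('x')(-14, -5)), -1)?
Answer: Rational(-1, 786) ≈ -0.0012723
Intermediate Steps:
Pow(Add(Add(-368, Mul(-1, 397)), Function('x')(-14, -5)), -1) = Pow(Add(Add(-368, Mul(-1, 397)), -21), -1) = Pow(Add(Add(-368, -397), -21), -1) = Pow(Add(-765, -21), -1) = Pow(-786, -1) = Rational(-1, 786)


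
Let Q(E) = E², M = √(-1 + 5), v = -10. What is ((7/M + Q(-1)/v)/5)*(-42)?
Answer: -714/25 ≈ -28.560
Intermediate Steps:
M = 2 (M = √4 = 2)
((7/M + Q(-1)/v)/5)*(-42) = ((7/2 + (-1)²/(-10))/5)*(-42) = ((7*(½) + 1*(-⅒))*(⅕))*(-42) = ((7/2 - ⅒)*(⅕))*(-42) = ((17/5)*(⅕))*(-42) = (17/25)*(-42) = -714/25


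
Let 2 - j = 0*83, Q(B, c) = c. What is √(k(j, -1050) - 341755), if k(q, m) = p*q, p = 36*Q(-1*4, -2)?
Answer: I*√341899 ≈ 584.72*I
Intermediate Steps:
j = 2 (j = 2 - 0*83 = 2 - 1*0 = 2 + 0 = 2)
p = -72 (p = 36*(-2) = -72)
k(q, m) = -72*q
√(k(j, -1050) - 341755) = √(-72*2 - 341755) = √(-144 - 341755) = √(-341899) = I*√341899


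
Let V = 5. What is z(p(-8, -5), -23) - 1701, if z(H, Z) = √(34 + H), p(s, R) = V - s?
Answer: -1701 + √47 ≈ -1694.1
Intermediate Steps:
p(s, R) = 5 - s
z(p(-8, -5), -23) - 1701 = √(34 + (5 - 1*(-8))) - 1701 = √(34 + (5 + 8)) - 1701 = √(34 + 13) - 1701 = √47 - 1701 = -1701 + √47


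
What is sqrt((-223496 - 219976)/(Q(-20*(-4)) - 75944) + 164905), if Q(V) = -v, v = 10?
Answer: sqrt(26427008240313)/12659 ≈ 406.09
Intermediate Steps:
Q(V) = -10 (Q(V) = -1*10 = -10)
sqrt((-223496 - 219976)/(Q(-20*(-4)) - 75944) + 164905) = sqrt((-223496 - 219976)/(-10 - 75944) + 164905) = sqrt(-443472/(-75954) + 164905) = sqrt(-443472*(-1/75954) + 164905) = sqrt(73912/12659 + 164905) = sqrt(2087606307/12659) = sqrt(26427008240313)/12659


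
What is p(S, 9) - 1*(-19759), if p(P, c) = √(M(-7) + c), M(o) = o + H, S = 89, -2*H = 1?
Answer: 19759 + √6/2 ≈ 19760.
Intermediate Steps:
H = -½ (H = -½*1 = -½ ≈ -0.50000)
M(o) = -½ + o (M(o) = o - ½ = -½ + o)
p(P, c) = √(-15/2 + c) (p(P, c) = √((-½ - 7) + c) = √(-15/2 + c))
p(S, 9) - 1*(-19759) = √(-30 + 4*9)/2 - 1*(-19759) = √(-30 + 36)/2 + 19759 = √6/2 + 19759 = 19759 + √6/2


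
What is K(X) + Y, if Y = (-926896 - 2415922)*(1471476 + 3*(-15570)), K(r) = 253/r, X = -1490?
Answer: -7096472811576373/1490 ≈ -4.7627e+12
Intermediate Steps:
Y = -4762733430588 (Y = -3342818*(1471476 - 46710) = -3342818*1424766 = -4762733430588)
K(X) + Y = 253/(-1490) - 4762733430588 = 253*(-1/1490) - 4762733430588 = -253/1490 - 4762733430588 = -7096472811576373/1490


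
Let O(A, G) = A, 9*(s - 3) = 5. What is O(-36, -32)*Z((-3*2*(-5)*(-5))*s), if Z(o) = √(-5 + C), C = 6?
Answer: -36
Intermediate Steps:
s = 32/9 (s = 3 + (⅑)*5 = 3 + 5/9 = 32/9 ≈ 3.5556)
Z(o) = 1 (Z(o) = √(-5 + 6) = √1 = 1)
O(-36, -32)*Z((-3*2*(-5)*(-5))*s) = -36*1 = -36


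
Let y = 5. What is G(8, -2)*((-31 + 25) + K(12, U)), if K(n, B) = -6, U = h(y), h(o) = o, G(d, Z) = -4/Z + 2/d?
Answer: -27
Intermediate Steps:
U = 5
G(8, -2)*((-31 + 25) + K(12, U)) = (-4/(-2) + 2/8)*((-31 + 25) - 6) = (-4*(-1/2) + 2*(1/8))*(-6 - 6) = (2 + 1/4)*(-12) = (9/4)*(-12) = -27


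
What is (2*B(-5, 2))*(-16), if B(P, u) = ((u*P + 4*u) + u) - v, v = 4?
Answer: 128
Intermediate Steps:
B(P, u) = -4 + 5*u + P*u (B(P, u) = ((u*P + 4*u) + u) - 1*4 = ((P*u + 4*u) + u) - 4 = ((4*u + P*u) + u) - 4 = (5*u + P*u) - 4 = -4 + 5*u + P*u)
(2*B(-5, 2))*(-16) = (2*(-4 + 5*2 - 5*2))*(-16) = (2*(-4 + 10 - 10))*(-16) = (2*(-4))*(-16) = -8*(-16) = 128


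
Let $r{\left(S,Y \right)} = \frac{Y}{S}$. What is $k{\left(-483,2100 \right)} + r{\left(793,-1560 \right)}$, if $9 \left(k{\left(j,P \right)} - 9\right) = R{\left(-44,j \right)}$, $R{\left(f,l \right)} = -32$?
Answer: $\frac{1909}{549} \approx 3.4772$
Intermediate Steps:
$k{\left(j,P \right)} = \frac{49}{9}$ ($k{\left(j,P \right)} = 9 + \frac{1}{9} \left(-32\right) = 9 - \frac{32}{9} = \frac{49}{9}$)
$k{\left(-483,2100 \right)} + r{\left(793,-1560 \right)} = \frac{49}{9} - \frac{1560}{793} = \frac{49}{9} - \frac{120}{61} = \frac{1909}{549}$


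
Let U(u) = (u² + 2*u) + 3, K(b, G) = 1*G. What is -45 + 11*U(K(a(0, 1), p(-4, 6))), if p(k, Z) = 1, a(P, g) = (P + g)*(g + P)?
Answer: 21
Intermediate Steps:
a(P, g) = (P + g)² (a(P, g) = (P + g)*(P + g) = (P + g)²)
K(b, G) = G
U(u) = 3 + u² + 2*u
-45 + 11*U(K(a(0, 1), p(-4, 6))) = -45 + 11*(3 + 1² + 2*1) = -45 + 11*(3 + 1 + 2) = -45 + 11*6 = -45 + 66 = 21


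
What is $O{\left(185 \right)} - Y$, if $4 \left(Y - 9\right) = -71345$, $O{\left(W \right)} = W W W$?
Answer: $\frac{25397809}{4} \approx 6.3495 \cdot 10^{6}$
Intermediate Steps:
$O{\left(W \right)} = W^{3}$ ($O{\left(W \right)} = W^{2} W = W^{3}$)
$Y = - \frac{71309}{4}$ ($Y = 9 + \frac{1}{4} \left(-71345\right) = 9 - \frac{71345}{4} = - \frac{71309}{4} \approx -17827.0$)
$O{\left(185 \right)} - Y = 185^{3} - - \frac{71309}{4} = 6331625 + \frac{71309}{4} = \frac{25397809}{4}$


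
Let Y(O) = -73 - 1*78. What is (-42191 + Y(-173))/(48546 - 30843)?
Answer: -14114/5901 ≈ -2.3918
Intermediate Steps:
Y(O) = -151 (Y(O) = -73 - 78 = -151)
(-42191 + Y(-173))/(48546 - 30843) = (-42191 - 151)/(48546 - 30843) = -42342/17703 = -42342*1/17703 = -14114/5901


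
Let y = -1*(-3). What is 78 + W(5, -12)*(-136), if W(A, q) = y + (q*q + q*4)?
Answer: -13386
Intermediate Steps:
y = 3
W(A, q) = 3 + q² + 4*q (W(A, q) = 3 + (q*q + q*4) = 3 + (q² + 4*q) = 3 + q² + 4*q)
78 + W(5, -12)*(-136) = 78 + (3 + (-12)² + 4*(-12))*(-136) = 78 + (3 + 144 - 48)*(-136) = 78 + 99*(-136) = 78 - 13464 = -13386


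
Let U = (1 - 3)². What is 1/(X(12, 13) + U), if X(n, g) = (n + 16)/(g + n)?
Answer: 25/128 ≈ 0.19531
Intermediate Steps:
X(n, g) = (16 + n)/(g + n)
U = 4 (U = (-2)² = 4)
1/(X(12, 13) + U) = 1/((16 + 12)/(13 + 12) + 4) = 1/(28/25 + 4) = 1/(128/25) = 25/128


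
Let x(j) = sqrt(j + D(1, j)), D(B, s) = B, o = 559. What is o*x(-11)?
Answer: 559*I*sqrt(10) ≈ 1767.7*I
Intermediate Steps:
x(j) = sqrt(1 + j) (x(j) = sqrt(j + 1) = sqrt(1 + j))
o*x(-11) = 559*sqrt(1 - 11) = 559*sqrt(-10) = 559*(I*sqrt(10)) = 559*I*sqrt(10)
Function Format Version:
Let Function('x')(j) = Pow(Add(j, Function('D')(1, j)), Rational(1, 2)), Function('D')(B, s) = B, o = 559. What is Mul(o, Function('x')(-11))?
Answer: Mul(559, I, Pow(10, Rational(1, 2))) ≈ Mul(1767.7, I)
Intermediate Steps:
Function('x')(j) = Pow(Add(1, j), Rational(1, 2)) (Function('x')(j) = Pow(Add(j, 1), Rational(1, 2)) = Pow(Add(1, j), Rational(1, 2)))
Mul(o, Function('x')(-11)) = Mul(559, Pow(Add(1, -11), Rational(1, 2))) = Mul(559, Pow(-10, Rational(1, 2))) = Mul(559, Mul(I, Pow(10, Rational(1, 2)))) = Mul(559, I, Pow(10, Rational(1, 2)))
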